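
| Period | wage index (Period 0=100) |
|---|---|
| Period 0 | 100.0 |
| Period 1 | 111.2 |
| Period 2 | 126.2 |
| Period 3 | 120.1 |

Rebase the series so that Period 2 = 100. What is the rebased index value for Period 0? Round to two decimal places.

Rebased(Period 0) = 100.0 / 126.2 × 100 = 79.2393

79.24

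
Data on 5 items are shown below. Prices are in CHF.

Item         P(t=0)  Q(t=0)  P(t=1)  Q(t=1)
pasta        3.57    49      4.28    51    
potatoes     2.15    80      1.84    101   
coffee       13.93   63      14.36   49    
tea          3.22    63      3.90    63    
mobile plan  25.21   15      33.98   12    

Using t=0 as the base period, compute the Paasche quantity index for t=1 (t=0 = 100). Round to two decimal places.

87.32

Paasche quantity index uses current-period prices as weights.
ΣP(t=1)·Q(t=1) = 4.28×51 + 1.84×101 + 14.36×49 + 3.90×63 + 33.98×12 = 218.28 + 185.84 + 703.64 + 245.7 + 407.76 = 1761.22
ΣP(t=1)·Q(t=0) = 4.28×49 + 1.84×80 + 14.36×63 + 3.90×63 + 33.98×15 = 209.72 + 147.2 + 904.68 + 245.7 + 509.7 = 2017
Index = 1761.22 / 2017 × 100 = 87.3188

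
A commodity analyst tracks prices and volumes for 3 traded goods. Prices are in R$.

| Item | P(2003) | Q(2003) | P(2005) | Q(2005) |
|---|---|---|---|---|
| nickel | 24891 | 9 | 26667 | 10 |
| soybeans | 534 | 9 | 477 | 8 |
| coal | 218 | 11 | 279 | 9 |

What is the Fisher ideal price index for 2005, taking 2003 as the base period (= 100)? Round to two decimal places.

Laspeyres component (base-period weights):
ΣP(2005)Q(2003) = 26667×9 + 477×9 + 279×11 = 240003 + 4293 + 3069 = 247365
ΣP(2003)Q(2003) = 24891×9 + 534×9 + 218×11 = 224019 + 4806 + 2398 = 231223
L = 247365 / 231223 × 100 = 106.9811
Paasche component (current-period weights):
ΣP(2005)Q(2005) = 26667×10 + 477×8 + 279×9 = 266670 + 3816 + 2511 = 272997
ΣP(2003)Q(2005) = 24891×10 + 534×8 + 218×9 = 248910 + 4272 + 1962 = 255144
P = 272997 / 255144 × 100 = 106.9972
Fisher = √(L × P) = √(106.9811 × 106.9972) = 106.9892

106.99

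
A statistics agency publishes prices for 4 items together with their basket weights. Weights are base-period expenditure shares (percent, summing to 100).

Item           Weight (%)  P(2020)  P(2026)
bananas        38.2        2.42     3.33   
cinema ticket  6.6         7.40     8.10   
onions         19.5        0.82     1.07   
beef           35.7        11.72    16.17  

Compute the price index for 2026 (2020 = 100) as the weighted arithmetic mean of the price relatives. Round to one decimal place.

bananas: 38.2 × (3.33/2.42) = 38.2 × 1.376033 = 52.5645
cinema ticket: 6.6 × (8.10/7.40) = 6.6 × 1.094595 = 7.2243
onions: 19.5 × (1.07/0.82) = 19.5 × 1.304878 = 25.4451
beef: 35.7 × (16.17/11.72) = 35.7 × 1.379693 = 49.2550
Index = Σ wᵢ·(p₁ᵢ/p₀ᵢ) = 52.5645 + 7.2243 + 25.4451 + 49.2550 = 134.4889

134.5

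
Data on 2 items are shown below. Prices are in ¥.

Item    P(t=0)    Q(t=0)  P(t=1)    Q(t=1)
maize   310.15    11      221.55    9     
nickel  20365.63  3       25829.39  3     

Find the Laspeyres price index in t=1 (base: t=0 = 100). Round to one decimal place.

123.9

Laspeyres price index uses base-period quantities as weights.
ΣP(t=1)·Q(t=0) = 221.55×11 + 25829.39×3 = 2437.05 + 77488.17 = 79925.22
ΣP(t=0)·Q(t=0) = 310.15×11 + 20365.63×3 = 3411.65 + 61096.89 = 64508.54
Index = 79925.22 / 64508.54 × 100 = 123.8987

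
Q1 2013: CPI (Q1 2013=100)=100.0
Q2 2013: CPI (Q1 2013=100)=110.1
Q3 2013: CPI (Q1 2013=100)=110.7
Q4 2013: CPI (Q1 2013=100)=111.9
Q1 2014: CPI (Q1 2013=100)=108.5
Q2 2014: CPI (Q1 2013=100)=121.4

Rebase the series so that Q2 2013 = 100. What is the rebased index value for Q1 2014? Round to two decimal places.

Rebased(Q1 2014) = 108.5 / 110.1 × 100 = 98.5468

98.55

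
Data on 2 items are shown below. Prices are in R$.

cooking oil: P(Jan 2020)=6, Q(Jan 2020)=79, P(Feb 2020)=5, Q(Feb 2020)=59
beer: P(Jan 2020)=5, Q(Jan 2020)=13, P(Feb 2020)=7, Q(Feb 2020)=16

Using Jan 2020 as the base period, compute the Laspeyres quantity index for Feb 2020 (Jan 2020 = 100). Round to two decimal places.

80.52

Laspeyres quantity index uses base-period prices as weights.
ΣP(Jan 2020)·Q(Feb 2020) = 6×59 + 5×16 = 354 + 80 = 434
ΣP(Jan 2020)·Q(Jan 2020) = 6×79 + 5×13 = 474 + 65 = 539
Index = 434 / 539 × 100 = 80.5195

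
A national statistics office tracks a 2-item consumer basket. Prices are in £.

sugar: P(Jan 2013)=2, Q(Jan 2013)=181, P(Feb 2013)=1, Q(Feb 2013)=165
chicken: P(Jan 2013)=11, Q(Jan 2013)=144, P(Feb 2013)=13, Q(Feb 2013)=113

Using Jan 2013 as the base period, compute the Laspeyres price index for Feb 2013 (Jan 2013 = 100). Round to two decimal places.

105.50

Laspeyres price index uses base-period quantities as weights.
ΣP(Feb 2013)·Q(Jan 2013) = 1×181 + 13×144 = 181 + 1872 = 2053
ΣP(Jan 2013)·Q(Jan 2013) = 2×181 + 11×144 = 362 + 1584 = 1946
Index = 2053 / 1946 × 100 = 105.4985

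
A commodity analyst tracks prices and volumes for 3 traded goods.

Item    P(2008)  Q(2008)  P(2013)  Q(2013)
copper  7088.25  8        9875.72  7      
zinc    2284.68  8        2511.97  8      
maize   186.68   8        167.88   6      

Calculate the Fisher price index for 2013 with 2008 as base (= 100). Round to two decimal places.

131.04

Laspeyres component (base-period weights):
ΣP(2013)Q(2008) = 9875.72×8 + 2511.97×8 + 167.88×8 = 79005.76 + 20095.76 + 1343.04 = 100444.56
ΣP(2008)Q(2008) = 7088.25×8 + 2284.68×8 + 186.68×8 = 56706 + 18277.44 + 1493.44 = 76476.88
L = 100444.56 / 76476.88 × 100 = 131.3398
Paasche component (current-period weights):
ΣP(2013)Q(2013) = 9875.72×7 + 2511.97×8 + 167.88×6 = 69130.04 + 20095.76 + 1007.28 = 90233.08
ΣP(2008)Q(2013) = 7088.25×7 + 2284.68×8 + 186.68×6 = 49617.75 + 18277.44 + 1120.08 = 69015.27
P = 90233.08 / 69015.27 × 100 = 130.7436
Fisher = √(L × P) = √(131.3398 × 130.7436) = 131.0414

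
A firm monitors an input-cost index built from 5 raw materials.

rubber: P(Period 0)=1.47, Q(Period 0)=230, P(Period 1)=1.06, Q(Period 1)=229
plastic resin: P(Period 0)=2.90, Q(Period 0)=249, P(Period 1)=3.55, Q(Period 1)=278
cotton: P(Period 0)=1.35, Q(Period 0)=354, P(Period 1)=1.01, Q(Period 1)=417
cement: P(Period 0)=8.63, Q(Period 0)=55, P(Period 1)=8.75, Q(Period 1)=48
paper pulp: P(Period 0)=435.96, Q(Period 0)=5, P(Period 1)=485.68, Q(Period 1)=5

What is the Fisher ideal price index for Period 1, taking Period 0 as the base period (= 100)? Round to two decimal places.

Laspeyres component (base-period weights):
ΣP(Period 1)Q(Period 0) = 1.06×230 + 3.55×249 + 1.01×354 + 8.75×55 + 485.68×5 = 243.8 + 883.95 + 357.54 + 481.25 + 2428.4 = 4394.94
ΣP(Period 0)Q(Period 0) = 1.47×230 + 2.90×249 + 1.35×354 + 8.63×55 + 435.96×5 = 338.1 + 722.1 + 477.9 + 474.65 + 2179.8 = 4192.55
L = 4394.94 / 4192.55 × 100 = 104.8274
Paasche component (current-period weights):
ΣP(Period 1)Q(Period 1) = 1.06×229 + 3.55×278 + 1.01×417 + 8.75×48 + 485.68×5 = 242.74 + 986.9 + 421.17 + 420 + 2428.4 = 4499.21
ΣP(Period 0)Q(Period 1) = 1.47×229 + 2.90×278 + 1.35×417 + 8.63×48 + 435.96×5 = 336.63 + 806.2 + 562.95 + 414.24 + 2179.8 = 4299.82
P = 4499.21 / 4299.82 × 100 = 104.6372
Fisher = √(L × P) = √(104.8274 × 104.6372) = 104.7322

104.73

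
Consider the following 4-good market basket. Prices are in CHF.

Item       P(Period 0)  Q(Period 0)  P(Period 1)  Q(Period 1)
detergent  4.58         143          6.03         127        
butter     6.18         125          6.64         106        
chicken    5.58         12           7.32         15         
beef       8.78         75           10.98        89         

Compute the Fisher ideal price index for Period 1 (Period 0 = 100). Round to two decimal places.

Laspeyres component (base-period weights):
ΣP(Period 1)Q(Period 0) = 6.03×143 + 6.64×125 + 7.32×12 + 10.98×75 = 862.29 + 830 + 87.84 + 823.5 = 2603.63
ΣP(Period 0)Q(Period 0) = 4.58×143 + 6.18×125 + 5.58×12 + 8.78×75 = 654.94 + 772.5 + 66.96 + 658.5 = 2152.9
L = 2603.63 / 2152.9 × 100 = 120.9359
Paasche component (current-period weights):
ΣP(Period 1)Q(Period 1) = 6.03×127 + 6.64×106 + 7.32×15 + 10.98×89 = 765.81 + 703.84 + 109.8 + 977.22 = 2556.67
ΣP(Period 0)Q(Period 1) = 4.58×127 + 6.18×106 + 5.58×15 + 8.78×89 = 581.66 + 655.08 + 83.7 + 781.42 = 2101.86
P = 2556.67 / 2101.86 × 100 = 121.6385
Fisher = √(L × P) = √(120.9359 × 121.6385) = 121.2867

121.29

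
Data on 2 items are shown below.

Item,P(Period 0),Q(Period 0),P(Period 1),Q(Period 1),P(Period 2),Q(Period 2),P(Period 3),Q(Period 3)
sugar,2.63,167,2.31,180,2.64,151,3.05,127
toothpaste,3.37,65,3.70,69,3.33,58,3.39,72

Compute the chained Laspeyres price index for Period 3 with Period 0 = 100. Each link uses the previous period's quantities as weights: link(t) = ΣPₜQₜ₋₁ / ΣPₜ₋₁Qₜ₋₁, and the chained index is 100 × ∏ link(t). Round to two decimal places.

Link Period 0→Period 1:
ΣP(Period 1)Q(Period 0) = 2.31×167 + 3.70×65 = 385.77 + 240.5 = 626.27
ΣP(Period 0)Q(Period 0) = 2.63×167 + 3.37×65 = 439.21 + 219.05 = 658.26
link = 626.27/658.26 = 0.951402
Link Period 1→Period 2:
ΣP(Period 2)Q(Period 1) = 2.64×180 + 3.33×69 = 475.2 + 229.77 = 704.97
ΣP(Period 1)Q(Period 1) = 2.31×180 + 3.70×69 = 415.8 + 255.3 = 671.1
link = 704.97/671.1 = 1.050469
Link Period 2→Period 3:
ΣP(Period 3)Q(Period 2) = 3.05×151 + 3.39×58 = 460.55 + 196.62 = 657.17
ΣP(Period 2)Q(Period 2) = 2.64×151 + 3.33×58 = 398.64 + 193.14 = 591.78
link = 657.17/591.78 = 1.110497
Chained index = 100 × 0.951402 × 1.050469 × 1.110497 = 110.9852

110.99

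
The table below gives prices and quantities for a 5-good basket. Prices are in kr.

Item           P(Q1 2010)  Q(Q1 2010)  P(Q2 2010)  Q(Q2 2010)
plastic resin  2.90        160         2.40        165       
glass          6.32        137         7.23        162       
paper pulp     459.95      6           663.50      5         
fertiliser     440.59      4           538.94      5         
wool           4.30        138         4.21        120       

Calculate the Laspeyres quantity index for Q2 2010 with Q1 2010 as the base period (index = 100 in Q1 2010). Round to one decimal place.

101.2

Laspeyres quantity index uses base-period prices as weights.
ΣP(Q1 2010)·Q(Q2 2010) = 2.90×165 + 6.32×162 + 459.95×5 + 440.59×5 + 4.30×120 = 478.5 + 1023.84 + 2299.75 + 2202.95 + 516 = 6521.04
ΣP(Q1 2010)·Q(Q1 2010) = 2.90×160 + 6.32×137 + 459.95×6 + 440.59×4 + 4.30×138 = 464 + 865.84 + 2759.7 + 1762.36 + 593.4 = 6445.3
Index = 6521.04 / 6445.3 × 100 = 101.1751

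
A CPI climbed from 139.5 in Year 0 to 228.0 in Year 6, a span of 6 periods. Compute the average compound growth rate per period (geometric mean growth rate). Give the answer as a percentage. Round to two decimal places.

Growth factor = (228.0/139.5)^(1/6) = (1.634409)^(1/6) = 1.085326
Growth rate = 1.085326 − 1 = 0.085326 = 8.5326%

8.53%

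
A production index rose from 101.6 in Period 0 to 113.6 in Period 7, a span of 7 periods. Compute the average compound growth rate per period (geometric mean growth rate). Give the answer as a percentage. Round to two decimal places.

Growth factor = (113.6/101.6)^(1/7) = (1.118110)^(1/7) = 1.016076
Growth rate = 1.016076 − 1 = 0.016076 = 1.6076%

1.61%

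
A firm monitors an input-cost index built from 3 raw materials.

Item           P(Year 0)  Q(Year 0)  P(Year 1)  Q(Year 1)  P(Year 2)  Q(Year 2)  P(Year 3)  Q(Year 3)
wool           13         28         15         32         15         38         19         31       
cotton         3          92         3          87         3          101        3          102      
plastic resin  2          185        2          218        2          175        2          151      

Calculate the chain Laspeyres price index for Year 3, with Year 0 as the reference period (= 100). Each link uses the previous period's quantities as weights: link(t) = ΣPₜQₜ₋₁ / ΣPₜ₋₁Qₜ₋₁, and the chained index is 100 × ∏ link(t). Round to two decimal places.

Link Year 0→Year 1:
ΣP(Year 1)Q(Year 0) = 15×28 + 3×92 + 2×185 = 420 + 276 + 370 = 1066
ΣP(Year 0)Q(Year 0) = 13×28 + 3×92 + 2×185 = 364 + 276 + 370 = 1010
link = 1066/1010 = 1.055446
Link Year 1→Year 2:
ΣP(Year 2)Q(Year 1) = 15×32 + 3×87 + 2×218 = 480 + 261 + 436 = 1177
ΣP(Year 1)Q(Year 1) = 15×32 + 3×87 + 2×218 = 480 + 261 + 436 = 1177
link = 1177/1177 = 1.000000
Link Year 2→Year 3:
ΣP(Year 3)Q(Year 2) = 19×38 + 3×101 + 2×175 = 722 + 303 + 350 = 1375
ΣP(Year 2)Q(Year 2) = 15×38 + 3×101 + 2×175 = 570 + 303 + 350 = 1223
link = 1375/1223 = 1.124285
Chained index = 100 × 1.055446 × 1.000000 × 1.124285 = 118.6621

118.66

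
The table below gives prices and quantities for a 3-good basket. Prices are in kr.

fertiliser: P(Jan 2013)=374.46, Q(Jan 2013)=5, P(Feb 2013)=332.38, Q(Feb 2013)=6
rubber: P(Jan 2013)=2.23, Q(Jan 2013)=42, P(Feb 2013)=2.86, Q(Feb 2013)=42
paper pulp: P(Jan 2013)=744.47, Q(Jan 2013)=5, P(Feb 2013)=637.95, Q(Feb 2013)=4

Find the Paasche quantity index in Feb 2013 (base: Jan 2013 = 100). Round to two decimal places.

93.85

Paasche quantity index uses current-period prices as weights.
ΣP(Feb 2013)·Q(Feb 2013) = 332.38×6 + 2.86×42 + 637.95×4 = 1994.28 + 120.12 + 2551.8 = 4666.2
ΣP(Feb 2013)·Q(Jan 2013) = 332.38×5 + 2.86×42 + 637.95×5 = 1661.9 + 120.12 + 3189.75 = 4971.77
Index = 4666.2 / 4971.77 × 100 = 93.8539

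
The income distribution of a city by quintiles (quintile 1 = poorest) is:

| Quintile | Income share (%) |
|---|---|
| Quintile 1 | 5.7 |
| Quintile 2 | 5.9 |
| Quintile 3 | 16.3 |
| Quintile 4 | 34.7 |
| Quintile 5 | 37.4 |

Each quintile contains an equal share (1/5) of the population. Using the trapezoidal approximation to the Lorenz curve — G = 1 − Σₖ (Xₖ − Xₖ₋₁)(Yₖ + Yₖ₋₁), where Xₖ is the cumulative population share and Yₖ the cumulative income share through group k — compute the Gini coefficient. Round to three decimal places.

Cumulative income shares Yₖ: 0.0570, 0.1160, 0.2790, 0.6260, 1.0000
Σ (Xₖ−Xₖ₋₁)(Yₖ+Yₖ₋₁) = (1/5)(0.0570+0.0000) + (1/5)(0.1160+0.0570) + (1/5)(0.2790+0.1160) + (1/5)(0.6260+0.2790) + (1/5)(1.0000+0.6260)
  = 0.0114 + 0.0346 + 0.0790 + 0.1810 + 0.3252 = 0.6312
G = 1 − 0.6312 = 0.3688

0.369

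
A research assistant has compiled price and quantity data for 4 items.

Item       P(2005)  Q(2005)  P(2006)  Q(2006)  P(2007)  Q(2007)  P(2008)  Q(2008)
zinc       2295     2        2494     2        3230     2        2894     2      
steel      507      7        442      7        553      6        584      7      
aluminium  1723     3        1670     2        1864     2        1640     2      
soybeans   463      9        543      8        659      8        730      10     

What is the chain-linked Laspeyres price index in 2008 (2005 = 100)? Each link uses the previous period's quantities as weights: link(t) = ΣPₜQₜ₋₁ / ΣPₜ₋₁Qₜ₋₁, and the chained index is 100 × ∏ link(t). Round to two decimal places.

123.69

Link 2005→2006:
ΣP(2006)Q(2005) = 2494×2 + 442×7 + 1670×3 + 543×9 = 4988 + 3094 + 5010 + 4887 = 17979
ΣP(2005)Q(2005) = 2295×2 + 507×7 + 1723×3 + 463×9 = 4590 + 3549 + 5169 + 4167 = 17475
link = 17979/17475 = 1.028841
Link 2006→2007:
ΣP(2007)Q(2006) = 3230×2 + 553×7 + 1864×2 + 659×8 = 6460 + 3871 + 3728 + 5272 = 19331
ΣP(2006)Q(2006) = 2494×2 + 442×7 + 1670×2 + 543×8 = 4988 + 3094 + 3340 + 4344 = 15766
link = 19331/15766 = 1.226119
Link 2007→2008:
ΣP(2008)Q(2007) = 2894×2 + 584×6 + 1640×2 + 730×8 = 5788 + 3504 + 3280 + 5840 = 18412
ΣP(2007)Q(2007) = 3230×2 + 553×6 + 1864×2 + 659×8 = 6460 + 3318 + 3728 + 5272 = 18778
link = 18412/18778 = 0.980509
Chained index = 100 × 1.028841 × 1.226119 × 0.980509 = 123.6895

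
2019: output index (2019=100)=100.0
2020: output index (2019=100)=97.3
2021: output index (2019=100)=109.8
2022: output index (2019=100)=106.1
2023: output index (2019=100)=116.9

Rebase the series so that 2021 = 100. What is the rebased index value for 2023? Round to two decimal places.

Rebased(2023) = 116.9 / 109.8 × 100 = 106.4663

106.47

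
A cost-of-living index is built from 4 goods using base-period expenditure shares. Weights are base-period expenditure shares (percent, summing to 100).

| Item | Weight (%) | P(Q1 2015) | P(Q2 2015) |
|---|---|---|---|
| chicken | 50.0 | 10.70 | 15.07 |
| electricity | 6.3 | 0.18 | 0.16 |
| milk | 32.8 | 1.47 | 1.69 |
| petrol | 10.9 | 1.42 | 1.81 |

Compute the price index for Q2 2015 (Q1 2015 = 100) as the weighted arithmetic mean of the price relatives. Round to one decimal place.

127.6

chicken: 50.0 × (15.07/10.70) = 50.0 × 1.408411 = 70.4206
electricity: 6.3 × (0.16/0.18) = 6.3 × 0.888889 = 5.6000
milk: 32.8 × (1.69/1.47) = 32.8 × 1.149660 = 37.7088
petrol: 10.9 × (1.81/1.42) = 10.9 × 1.274648 = 13.8937
Index = Σ wᵢ·(p₁ᵢ/p₀ᵢ) = 70.4206 + 5.6000 + 37.7088 + 13.8937 = 127.6231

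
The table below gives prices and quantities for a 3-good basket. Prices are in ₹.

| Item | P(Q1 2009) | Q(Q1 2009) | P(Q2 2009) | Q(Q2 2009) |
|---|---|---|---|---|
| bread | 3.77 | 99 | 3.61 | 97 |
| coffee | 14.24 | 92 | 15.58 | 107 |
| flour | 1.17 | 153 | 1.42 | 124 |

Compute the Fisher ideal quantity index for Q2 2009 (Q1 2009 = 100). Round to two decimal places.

Laspeyres component (base-period weights):
ΣP(Q1 2009)Q(Q2 2009) = 3.77×97 + 14.24×107 + 1.17×124 = 365.69 + 1523.68 + 145.08 = 2034.45
ΣP(Q1 2009)Q(Q1 2009) = 3.77×99 + 14.24×92 + 1.17×153 = 373.23 + 1310.08 + 179.01 = 1862.32
L = 2034.45 / 1862.32 × 100 = 109.2428
Paasche component (current-period weights):
ΣP(Q2 2009)Q(Q2 2009) = 3.61×97 + 15.58×107 + 1.42×124 = 350.17 + 1667.06 + 176.08 = 2193.31
ΣP(Q2 2009)Q(Q1 2009) = 3.61×99 + 15.58×92 + 1.42×153 = 357.39 + 1433.36 + 217.26 = 2008.01
P = 2193.31 / 2008.01 × 100 = 109.2280
Fisher = √(L × P) = √(109.2428 × 109.2280) = 109.2354

109.24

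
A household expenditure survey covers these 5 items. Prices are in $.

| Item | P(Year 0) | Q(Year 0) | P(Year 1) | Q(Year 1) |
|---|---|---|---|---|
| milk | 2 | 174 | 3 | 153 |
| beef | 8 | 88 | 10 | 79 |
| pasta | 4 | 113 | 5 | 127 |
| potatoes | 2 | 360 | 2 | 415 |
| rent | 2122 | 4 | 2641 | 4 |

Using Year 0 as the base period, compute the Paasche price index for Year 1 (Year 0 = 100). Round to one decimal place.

Paasche price index uses current-period quantities as weights.
ΣP(Year 1)·Q(Year 1) = 3×153 + 10×79 + 5×127 + 2×415 + 2641×4 = 459 + 790 + 635 + 830 + 10564 = 13278
ΣP(Year 0)·Q(Year 1) = 2×153 + 8×79 + 4×127 + 2×415 + 2122×4 = 306 + 632 + 508 + 830 + 8488 = 10764
Index = 13278 / 10764 × 100 = 123.3556

123.4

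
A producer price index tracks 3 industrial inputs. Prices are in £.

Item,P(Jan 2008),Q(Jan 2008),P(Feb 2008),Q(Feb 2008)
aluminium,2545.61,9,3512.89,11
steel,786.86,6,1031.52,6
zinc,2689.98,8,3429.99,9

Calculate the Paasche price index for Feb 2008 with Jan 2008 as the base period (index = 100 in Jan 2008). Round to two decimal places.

Paasche price index uses current-period quantities as weights.
ΣP(Feb 2008)·Q(Feb 2008) = 3512.89×11 + 1031.52×6 + 3429.99×9 = 38641.79 + 6189.12 + 30869.91 = 75700.82
ΣP(Jan 2008)·Q(Feb 2008) = 2545.61×11 + 786.86×6 + 2689.98×9 = 28001.71 + 4721.16 + 24209.82 = 56932.69
Index = 75700.82 / 56932.69 × 100 = 132.9655

132.97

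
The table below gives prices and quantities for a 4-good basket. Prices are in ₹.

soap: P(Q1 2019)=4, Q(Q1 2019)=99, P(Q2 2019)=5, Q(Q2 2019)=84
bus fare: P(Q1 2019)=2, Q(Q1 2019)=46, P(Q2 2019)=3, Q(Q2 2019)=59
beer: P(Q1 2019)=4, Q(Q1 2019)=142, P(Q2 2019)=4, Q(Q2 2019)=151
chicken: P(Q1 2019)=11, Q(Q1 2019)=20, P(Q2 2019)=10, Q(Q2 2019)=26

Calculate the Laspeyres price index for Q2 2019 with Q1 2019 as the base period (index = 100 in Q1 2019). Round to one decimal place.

109.8

Laspeyres price index uses base-period quantities as weights.
ΣP(Q2 2019)·Q(Q1 2019) = 5×99 + 3×46 + 4×142 + 10×20 = 495 + 138 + 568 + 200 = 1401
ΣP(Q1 2019)·Q(Q1 2019) = 4×99 + 2×46 + 4×142 + 11×20 = 396 + 92 + 568 + 220 = 1276
Index = 1401 / 1276 × 100 = 109.7962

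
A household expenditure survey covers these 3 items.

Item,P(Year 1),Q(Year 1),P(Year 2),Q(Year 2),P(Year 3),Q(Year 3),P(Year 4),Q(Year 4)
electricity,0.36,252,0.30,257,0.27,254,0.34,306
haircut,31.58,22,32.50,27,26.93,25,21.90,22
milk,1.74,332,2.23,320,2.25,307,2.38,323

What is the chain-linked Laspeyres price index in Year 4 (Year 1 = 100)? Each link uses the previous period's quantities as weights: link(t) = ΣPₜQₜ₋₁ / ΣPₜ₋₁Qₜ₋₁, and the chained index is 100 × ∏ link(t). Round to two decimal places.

Link Year 1→Year 2:
ΣP(Year 2)Q(Year 1) = 0.30×252 + 32.50×22 + 2.23×332 = 75.6 + 715 + 740.36 = 1530.96
ΣP(Year 1)Q(Year 1) = 0.36×252 + 31.58×22 + 1.74×332 = 90.72 + 694.76 + 577.68 = 1363.16
link = 1530.96/1363.16 = 1.123096
Link Year 2→Year 3:
ΣP(Year 3)Q(Year 2) = 0.27×257 + 26.93×27 + 2.25×320 = 69.39 + 727.11 + 720 = 1516.5
ΣP(Year 2)Q(Year 2) = 0.30×257 + 32.50×27 + 2.23×320 = 77.1 + 877.5 + 713.6 = 1668.2
link = 1516.5/1668.2 = 0.909064
Link Year 3→Year 4:
ΣP(Year 4)Q(Year 3) = 0.34×254 + 21.90×25 + 2.38×307 = 86.36 + 547.5 + 730.66 = 1364.52
ΣP(Year 3)Q(Year 3) = 0.27×254 + 26.93×25 + 2.25×307 = 68.58 + 673.25 + 690.75 = 1432.58
link = 1364.52/1432.58 = 0.952491
Chained index = 100 × 1.123096 × 0.909064 × 0.952491 = 97.2461

97.25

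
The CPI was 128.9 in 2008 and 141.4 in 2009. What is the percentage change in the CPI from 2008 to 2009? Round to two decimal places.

9.70%

Change = (141.4 − 128.9) / 128.9 × 100
       = 12.5 / 128.9 × 100 = 9.6974%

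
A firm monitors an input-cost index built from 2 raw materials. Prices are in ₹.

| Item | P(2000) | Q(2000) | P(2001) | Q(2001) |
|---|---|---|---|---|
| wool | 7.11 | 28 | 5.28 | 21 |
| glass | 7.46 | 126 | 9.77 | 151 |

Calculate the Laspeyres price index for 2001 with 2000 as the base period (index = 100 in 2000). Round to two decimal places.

121.05

Laspeyres price index uses base-period quantities as weights.
ΣP(2001)·Q(2000) = 5.28×28 + 9.77×126 = 147.84 + 1231.02 = 1378.86
ΣP(2000)·Q(2000) = 7.11×28 + 7.46×126 = 199.08 + 939.96 = 1139.04
Index = 1378.86 / 1139.04 × 100 = 121.0546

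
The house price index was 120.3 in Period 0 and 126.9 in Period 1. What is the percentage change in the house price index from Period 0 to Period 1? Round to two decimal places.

5.49%

Change = (126.9 − 120.3) / 120.3 × 100
       = 6.6 / 120.3 × 100 = 5.4863%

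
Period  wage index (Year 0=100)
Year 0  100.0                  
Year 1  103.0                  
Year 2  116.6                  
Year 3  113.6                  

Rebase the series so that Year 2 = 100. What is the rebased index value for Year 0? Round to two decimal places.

85.76

Rebased(Year 0) = 100.0 / 116.6 × 100 = 85.7633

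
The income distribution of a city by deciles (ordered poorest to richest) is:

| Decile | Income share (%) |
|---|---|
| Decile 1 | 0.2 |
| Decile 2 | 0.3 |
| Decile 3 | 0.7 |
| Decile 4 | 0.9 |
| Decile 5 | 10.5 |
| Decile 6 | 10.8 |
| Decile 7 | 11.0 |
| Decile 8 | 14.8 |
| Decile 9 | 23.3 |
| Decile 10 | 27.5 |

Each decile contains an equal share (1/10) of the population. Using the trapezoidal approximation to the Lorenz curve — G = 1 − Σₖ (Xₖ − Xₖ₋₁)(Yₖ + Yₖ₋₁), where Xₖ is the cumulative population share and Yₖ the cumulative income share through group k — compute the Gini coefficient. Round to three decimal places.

0.508

Cumulative income shares Yₖ: 0.0020, 0.0050, 0.0120, 0.0210, 0.1260, 0.2340, 0.3440, 0.4920, 0.7250, 1.0000
Σ (Xₖ−Xₖ₋₁)(Yₖ+Yₖ₋₁) = (1/10)(0.0020+0.0000) + (1/10)(0.0050+0.0020) + (1/10)(0.0120+0.0050) + (1/10)(0.0210+0.0120) + (1/10)(0.1260+0.0210) + (1/10)(0.2340+0.1260) + (1/10)(0.3440+0.2340) + (1/10)(0.4920+0.3440) + (1/10)(0.7250+0.4920) + (1/10)(1.0000+0.7250)
  = 0.0002 + 0.0007 + 0.0017 + 0.0033 + 0.0147 + 0.0360 + 0.0578 + 0.0836 + 0.1217 + 0.1725 = 0.4922
G = 1 − 0.4922 = 0.5078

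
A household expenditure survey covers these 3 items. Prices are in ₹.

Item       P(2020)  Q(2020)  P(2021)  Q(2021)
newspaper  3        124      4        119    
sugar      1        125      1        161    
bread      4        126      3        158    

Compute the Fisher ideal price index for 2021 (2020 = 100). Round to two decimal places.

98.19

Laspeyres component (base-period weights):
ΣP(2021)Q(2020) = 4×124 + 1×125 + 3×126 = 496 + 125 + 378 = 999
ΣP(2020)Q(2020) = 3×124 + 1×125 + 4×126 = 372 + 125 + 504 = 1001
L = 999 / 1001 × 100 = 99.8002
Paasche component (current-period weights):
ΣP(2021)Q(2021) = 4×119 + 1×161 + 3×158 = 476 + 161 + 474 = 1111
ΣP(2020)Q(2021) = 3×119 + 1×161 + 4×158 = 357 + 161 + 632 = 1150
P = 1111 / 1150 × 100 = 96.6087
Fisher = √(L × P) = √(99.8002 × 96.6087) = 98.1915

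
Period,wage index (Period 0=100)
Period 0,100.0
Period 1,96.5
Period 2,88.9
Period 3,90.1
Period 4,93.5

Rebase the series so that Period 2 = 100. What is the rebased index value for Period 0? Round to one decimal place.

112.5

Rebased(Period 0) = 100.0 / 88.9 × 100 = 112.4859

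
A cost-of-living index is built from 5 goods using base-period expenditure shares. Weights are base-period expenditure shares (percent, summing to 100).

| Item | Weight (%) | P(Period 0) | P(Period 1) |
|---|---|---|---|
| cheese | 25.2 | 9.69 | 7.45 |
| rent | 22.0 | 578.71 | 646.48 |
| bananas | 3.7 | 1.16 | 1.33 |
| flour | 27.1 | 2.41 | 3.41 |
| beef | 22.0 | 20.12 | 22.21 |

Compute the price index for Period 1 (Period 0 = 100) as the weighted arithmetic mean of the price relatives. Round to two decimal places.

110.82

cheese: 25.2 × (7.45/9.69) = 25.2 × 0.768834 = 19.3746
rent: 22.0 × (646.48/578.71) = 22.0 × 1.117105 = 24.5763
bananas: 3.7 × (1.33/1.16) = 3.7 × 1.146552 = 4.2422
flour: 27.1 × (3.41/2.41) = 27.1 × 1.414938 = 38.3448
beef: 22.0 × (22.21/20.12) = 22.0 × 1.103877 = 24.2853
Index = Σ wᵢ·(p₁ᵢ/p₀ᵢ) = 19.3746 + 24.5763 + 4.2422 + 38.3448 + 24.2853 = 110.8233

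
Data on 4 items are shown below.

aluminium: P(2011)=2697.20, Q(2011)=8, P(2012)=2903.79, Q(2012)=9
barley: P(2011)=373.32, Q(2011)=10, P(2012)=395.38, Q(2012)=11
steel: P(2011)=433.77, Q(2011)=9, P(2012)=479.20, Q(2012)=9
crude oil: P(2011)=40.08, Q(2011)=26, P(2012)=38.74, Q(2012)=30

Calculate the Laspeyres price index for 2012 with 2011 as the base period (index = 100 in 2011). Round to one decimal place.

107.4

Laspeyres price index uses base-period quantities as weights.
ΣP(2012)·Q(2011) = 2903.79×8 + 395.38×10 + 479.20×9 + 38.74×26 = 23230.32 + 3953.8 + 4312.8 + 1007.24 = 32504.16
ΣP(2011)·Q(2011) = 2697.20×8 + 373.32×10 + 433.77×9 + 40.08×26 = 21577.6 + 3733.2 + 3903.93 + 1042.08 = 30256.81
Index = 32504.16 / 30256.81 × 100 = 107.4276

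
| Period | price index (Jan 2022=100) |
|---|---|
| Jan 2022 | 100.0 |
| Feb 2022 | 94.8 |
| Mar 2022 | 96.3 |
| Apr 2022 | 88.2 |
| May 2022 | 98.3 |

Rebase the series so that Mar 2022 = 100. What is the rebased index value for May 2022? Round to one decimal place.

Rebased(May 2022) = 98.3 / 96.3 × 100 = 102.0768

102.1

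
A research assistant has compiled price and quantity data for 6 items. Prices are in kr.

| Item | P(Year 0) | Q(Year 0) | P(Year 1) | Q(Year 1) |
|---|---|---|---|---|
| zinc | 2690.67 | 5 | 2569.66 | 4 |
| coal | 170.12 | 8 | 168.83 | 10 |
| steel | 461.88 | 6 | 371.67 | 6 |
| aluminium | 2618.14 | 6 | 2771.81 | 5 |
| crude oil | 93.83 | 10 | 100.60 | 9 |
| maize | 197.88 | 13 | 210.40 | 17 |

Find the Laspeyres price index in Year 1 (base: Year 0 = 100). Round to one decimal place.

100.0

Laspeyres price index uses base-period quantities as weights.
ΣP(Year 1)·Q(Year 0) = 2569.66×5 + 168.83×8 + 371.67×6 + 2771.81×6 + 100.60×10 + 210.40×13 = 12848.3 + 1350.64 + 2230.02 + 16630.86 + 1006 + 2735.2 = 36801.02
ΣP(Year 0)·Q(Year 0) = 2690.67×5 + 170.12×8 + 461.88×6 + 2618.14×6 + 93.83×10 + 197.88×13 = 13453.35 + 1360.96 + 2771.28 + 15708.84 + 938.3 + 2572.44 = 36805.17
Index = 36801.02 / 36805.17 × 100 = 99.9887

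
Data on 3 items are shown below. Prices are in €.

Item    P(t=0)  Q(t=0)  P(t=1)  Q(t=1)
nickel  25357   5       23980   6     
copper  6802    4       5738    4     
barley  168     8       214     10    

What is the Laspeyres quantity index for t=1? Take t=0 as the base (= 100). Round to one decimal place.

Laspeyres quantity index uses base-period prices as weights.
ΣP(t=0)·Q(t=1) = 25357×6 + 6802×4 + 168×10 = 152142 + 27208 + 1680 = 181030
ΣP(t=0)·Q(t=0) = 25357×5 + 6802×4 + 168×8 = 126785 + 27208 + 1344 = 155337
Index = 181030 / 155337 × 100 = 116.5402

116.5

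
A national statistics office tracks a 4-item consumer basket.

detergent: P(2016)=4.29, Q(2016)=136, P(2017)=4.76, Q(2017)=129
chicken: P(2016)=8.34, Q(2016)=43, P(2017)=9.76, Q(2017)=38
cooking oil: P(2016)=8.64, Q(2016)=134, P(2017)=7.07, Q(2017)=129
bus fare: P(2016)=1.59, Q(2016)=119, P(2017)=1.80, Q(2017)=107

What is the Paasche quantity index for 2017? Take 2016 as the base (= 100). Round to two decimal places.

Paasche quantity index uses current-period prices as weights.
ΣP(2017)·Q(2017) = 4.76×129 + 9.76×38 + 7.07×129 + 1.80×107 = 614.04 + 370.88 + 912.03 + 192.6 = 2089.55
ΣP(2017)·Q(2016) = 4.76×136 + 9.76×43 + 7.07×134 + 1.80×119 = 647.36 + 419.68 + 947.38 + 214.2 = 2228.62
Index = 2089.55 / 2228.62 × 100 = 93.7598

93.76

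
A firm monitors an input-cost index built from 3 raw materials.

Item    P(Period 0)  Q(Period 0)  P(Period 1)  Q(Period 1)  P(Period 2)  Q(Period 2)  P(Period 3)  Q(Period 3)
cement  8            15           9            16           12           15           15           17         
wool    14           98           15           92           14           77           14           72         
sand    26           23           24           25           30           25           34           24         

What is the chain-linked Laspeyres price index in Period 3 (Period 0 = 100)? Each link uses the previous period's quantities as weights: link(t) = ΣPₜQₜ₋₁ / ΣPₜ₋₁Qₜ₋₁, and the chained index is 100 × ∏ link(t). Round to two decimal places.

Link Period 0→Period 1:
ΣP(Period 1)Q(Period 0) = 9×15 + 15×98 + 24×23 = 135 + 1470 + 552 = 2157
ΣP(Period 0)Q(Period 0) = 8×15 + 14×98 + 26×23 = 120 + 1372 + 598 = 2090
link = 2157/2090 = 1.032057
Link Period 1→Period 2:
ΣP(Period 2)Q(Period 1) = 12×16 + 14×92 + 30×25 = 192 + 1288 + 750 = 2230
ΣP(Period 1)Q(Period 1) = 9×16 + 15×92 + 24×25 = 144 + 1380 + 600 = 2124
link = 2230/2124 = 1.049906
Link Period 2→Period 3:
ΣP(Period 3)Q(Period 2) = 15×15 + 14×77 + 34×25 = 225 + 1078 + 850 = 2153
ΣP(Period 2)Q(Period 2) = 12×15 + 14×77 + 30×25 = 180 + 1078 + 750 = 2008
link = 2153/2008 = 1.072211
Chained index = 100 × 1.032057 × 1.049906 × 1.072211 = 116.1808

116.18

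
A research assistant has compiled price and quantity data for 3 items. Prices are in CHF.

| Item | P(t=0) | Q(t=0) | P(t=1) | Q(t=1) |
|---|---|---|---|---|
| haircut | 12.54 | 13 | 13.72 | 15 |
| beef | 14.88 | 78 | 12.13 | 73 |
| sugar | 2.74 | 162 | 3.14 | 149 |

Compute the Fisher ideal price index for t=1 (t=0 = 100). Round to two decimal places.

Laspeyres component (base-period weights):
ΣP(t=1)Q(t=0) = 13.72×13 + 12.13×78 + 3.14×162 = 178.36 + 946.14 + 508.68 = 1633.18
ΣP(t=0)Q(t=0) = 12.54×13 + 14.88×78 + 2.74×162 = 163.02 + 1160.64 + 443.88 = 1767.54
L = 1633.18 / 1767.54 × 100 = 92.3985
Paasche component (current-period weights):
ΣP(t=1)Q(t=1) = 13.72×15 + 12.13×73 + 3.14×149 = 205.8 + 885.49 + 467.86 = 1559.15
ΣP(t=0)Q(t=1) = 12.54×15 + 14.88×73 + 2.74×149 = 188.1 + 1086.24 + 408.26 = 1682.6
P = 1559.15 / 1682.6 × 100 = 92.6631
Fisher = √(L × P) = √(92.3985 × 92.6631) = 92.5307

92.53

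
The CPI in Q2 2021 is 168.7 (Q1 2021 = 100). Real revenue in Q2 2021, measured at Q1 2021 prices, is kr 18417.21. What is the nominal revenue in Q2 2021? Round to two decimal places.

31069.83

Nominal = Real × (Index/100) = 18417.21 × (168.7/100)
        = 18417.21 × 1.687 = 31069.8333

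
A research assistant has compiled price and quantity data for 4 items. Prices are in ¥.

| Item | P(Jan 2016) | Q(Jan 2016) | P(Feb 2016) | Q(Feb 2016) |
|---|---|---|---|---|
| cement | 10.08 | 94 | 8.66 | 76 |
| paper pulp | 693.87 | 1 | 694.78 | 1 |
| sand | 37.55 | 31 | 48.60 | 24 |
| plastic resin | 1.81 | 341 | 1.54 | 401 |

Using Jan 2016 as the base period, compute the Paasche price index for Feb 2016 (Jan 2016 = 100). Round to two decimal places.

101.62

Paasche price index uses current-period quantities as weights.
ΣP(Feb 2016)·Q(Feb 2016) = 8.66×76 + 694.78×1 + 48.60×24 + 1.54×401 = 658.16 + 694.78 + 1166.4 + 617.54 = 3136.88
ΣP(Jan 2016)·Q(Feb 2016) = 10.08×76 + 693.87×1 + 37.55×24 + 1.81×401 = 766.08 + 693.87 + 901.2 + 725.81 = 3086.96
Index = 3136.88 / 3086.96 × 100 = 101.6171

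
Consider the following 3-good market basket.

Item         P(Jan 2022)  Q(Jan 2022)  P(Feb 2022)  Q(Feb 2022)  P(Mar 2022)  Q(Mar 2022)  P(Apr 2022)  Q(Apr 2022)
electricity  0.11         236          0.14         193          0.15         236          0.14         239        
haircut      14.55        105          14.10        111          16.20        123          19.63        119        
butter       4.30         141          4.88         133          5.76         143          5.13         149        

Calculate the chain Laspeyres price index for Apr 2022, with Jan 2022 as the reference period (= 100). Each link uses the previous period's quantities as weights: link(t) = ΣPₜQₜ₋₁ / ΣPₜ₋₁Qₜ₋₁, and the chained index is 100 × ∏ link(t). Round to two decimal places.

Link Jan 2022→Feb 2022:
ΣP(Feb 2022)Q(Jan 2022) = 0.14×236 + 14.10×105 + 4.88×141 = 33.04 + 1480.5 + 688.08 = 2201.62
ΣP(Jan 2022)Q(Jan 2022) = 0.11×236 + 14.55×105 + 4.30×141 = 25.96 + 1527.75 + 606.3 = 2160.01
link = 2201.62/2160.01 = 1.019264
Link Feb 2022→Mar 2022:
ΣP(Mar 2022)Q(Feb 2022) = 0.15×193 + 16.20×111 + 5.76×133 = 28.95 + 1798.2 + 766.08 = 2593.23
ΣP(Feb 2022)Q(Feb 2022) = 0.14×193 + 14.10×111 + 4.88×133 = 27.02 + 1565.1 + 649.04 = 2241.16
link = 2593.23/2241.16 = 1.157093
Link Mar 2022→Apr 2022:
ΣP(Apr 2022)Q(Mar 2022) = 0.14×236 + 19.63×123 + 5.13×143 = 33.04 + 2414.49 + 733.59 = 3181.12
ΣP(Mar 2022)Q(Mar 2022) = 0.15×236 + 16.20×123 + 5.76×143 = 35.4 + 1992.6 + 823.68 = 2851.68
link = 3181.12/2851.68 = 1.115525
Chained index = 100 × 1.019264 × 1.157093 × 1.115525 = 131.5631

131.56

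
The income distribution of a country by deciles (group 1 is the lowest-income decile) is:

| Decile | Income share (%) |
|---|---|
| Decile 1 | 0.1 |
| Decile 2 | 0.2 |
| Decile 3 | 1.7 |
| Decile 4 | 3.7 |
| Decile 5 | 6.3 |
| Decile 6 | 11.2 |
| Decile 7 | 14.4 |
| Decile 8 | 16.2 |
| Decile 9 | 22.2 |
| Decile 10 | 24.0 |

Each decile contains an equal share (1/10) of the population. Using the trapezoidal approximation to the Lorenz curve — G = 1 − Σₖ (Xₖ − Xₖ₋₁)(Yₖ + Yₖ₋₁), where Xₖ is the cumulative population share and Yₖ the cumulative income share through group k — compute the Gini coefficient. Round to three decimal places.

Cumulative income shares Yₖ: 0.0010, 0.0030, 0.0200, 0.0570, 0.1200, 0.2320, 0.3760, 0.5380, 0.7600, 1.0000
Σ (Xₖ−Xₖ₋₁)(Yₖ+Yₖ₋₁) = (1/10)(0.0010+0.0000) + (1/10)(0.0030+0.0010) + (1/10)(0.0200+0.0030) + (1/10)(0.0570+0.0200) + (1/10)(0.1200+0.0570) + (1/10)(0.2320+0.1200) + (1/10)(0.3760+0.2320) + (1/10)(0.5380+0.3760) + (1/10)(0.7600+0.5380) + (1/10)(1.0000+0.7600)
  = 0.0001 + 0.0004 + 0.0023 + 0.0077 + 0.0177 + 0.0352 + 0.0608 + 0.0914 + 0.1298 + 0.1760 = 0.5214
G = 1 − 0.5214 = 0.4786

0.479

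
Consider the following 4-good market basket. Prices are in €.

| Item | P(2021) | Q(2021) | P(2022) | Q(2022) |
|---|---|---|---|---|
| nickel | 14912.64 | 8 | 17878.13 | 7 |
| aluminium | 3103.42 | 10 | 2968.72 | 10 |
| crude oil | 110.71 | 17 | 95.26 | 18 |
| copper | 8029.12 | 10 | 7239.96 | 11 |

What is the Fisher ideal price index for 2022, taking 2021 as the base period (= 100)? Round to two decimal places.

105.37

Laspeyres component (base-period weights):
ΣP(2022)Q(2021) = 17878.13×8 + 2968.72×10 + 95.26×17 + 7239.96×10 = 143025.04 + 29687.2 + 1619.42 + 72399.6 = 246731.26
ΣP(2021)Q(2021) = 14912.64×8 + 3103.42×10 + 110.71×17 + 8029.12×10 = 119301.12 + 31034.2 + 1882.07 + 80291.2 = 232508.59
L = 246731.26 / 232508.59 × 100 = 106.1171
Paasche component (current-period weights):
ΣP(2022)Q(2022) = 17878.13×7 + 2968.72×10 + 95.26×18 + 7239.96×11 = 125146.91 + 29687.2 + 1714.68 + 79639.56 = 236188.35
ΣP(2021)Q(2022) = 14912.64×7 + 3103.42×10 + 110.71×18 + 8029.12×11 = 104388.48 + 31034.2 + 1992.78 + 88320.32 = 225735.78
P = 236188.35 / 225735.78 × 100 = 104.6304
Fisher = √(L × P) = √(106.1171 × 104.6304) = 105.3711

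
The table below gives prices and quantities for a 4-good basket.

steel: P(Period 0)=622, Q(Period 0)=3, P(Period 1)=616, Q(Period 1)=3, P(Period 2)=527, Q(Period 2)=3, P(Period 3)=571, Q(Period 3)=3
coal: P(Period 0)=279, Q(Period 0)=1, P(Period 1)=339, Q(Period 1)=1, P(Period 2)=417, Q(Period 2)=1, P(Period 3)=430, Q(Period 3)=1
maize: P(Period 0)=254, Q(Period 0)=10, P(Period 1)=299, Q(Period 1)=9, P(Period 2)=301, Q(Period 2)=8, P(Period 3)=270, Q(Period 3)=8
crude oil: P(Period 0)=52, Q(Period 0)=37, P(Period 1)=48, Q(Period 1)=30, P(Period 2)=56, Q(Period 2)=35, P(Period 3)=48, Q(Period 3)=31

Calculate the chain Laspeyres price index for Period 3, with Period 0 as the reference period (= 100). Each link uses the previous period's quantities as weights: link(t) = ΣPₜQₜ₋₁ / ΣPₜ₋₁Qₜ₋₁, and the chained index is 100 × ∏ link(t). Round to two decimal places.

99.96

Link Period 0→Period 1:
ΣP(Period 1)Q(Period 0) = 616×3 + 339×1 + 299×10 + 48×37 = 1848 + 339 + 2990 + 1776 = 6953
ΣP(Period 0)Q(Period 0) = 622×3 + 279×1 + 254×10 + 52×37 = 1866 + 279 + 2540 + 1924 = 6609
link = 6953/6609 = 1.052050
Link Period 1→Period 2:
ΣP(Period 2)Q(Period 1) = 527×3 + 417×1 + 301×9 + 56×30 = 1581 + 417 + 2709 + 1680 = 6387
ΣP(Period 1)Q(Period 1) = 616×3 + 339×1 + 299×9 + 48×30 = 1848 + 339 + 2691 + 1440 = 6318
link = 6387/6318 = 1.010921
Link Period 2→Period 3:
ΣP(Period 3)Q(Period 2) = 571×3 + 430×1 + 270×8 + 48×35 = 1713 + 430 + 2160 + 1680 = 5983
ΣP(Period 2)Q(Period 2) = 527×3 + 417×1 + 301×8 + 56×35 = 1581 + 417 + 2408 + 1960 = 6366
link = 5983/6366 = 0.939837
Chained index = 100 × 1.052050 × 1.010921 × 0.939837 = 99.9554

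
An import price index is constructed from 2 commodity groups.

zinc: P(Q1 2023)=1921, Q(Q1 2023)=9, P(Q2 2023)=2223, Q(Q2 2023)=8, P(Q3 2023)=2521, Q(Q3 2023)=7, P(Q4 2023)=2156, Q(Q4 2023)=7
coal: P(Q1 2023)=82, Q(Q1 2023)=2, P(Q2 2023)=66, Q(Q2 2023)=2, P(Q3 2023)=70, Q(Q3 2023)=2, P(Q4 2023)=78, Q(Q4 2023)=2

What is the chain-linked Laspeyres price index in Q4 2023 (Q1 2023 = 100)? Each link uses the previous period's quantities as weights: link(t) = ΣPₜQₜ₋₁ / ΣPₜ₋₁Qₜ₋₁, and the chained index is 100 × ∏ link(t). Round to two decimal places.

112.13

Link Q1 2023→Q2 2023:
ΣP(Q2 2023)Q(Q1 2023) = 2223×9 + 66×2 = 20007 + 132 = 20139
ΣP(Q1 2023)Q(Q1 2023) = 1921×9 + 82×2 = 17289 + 164 = 17453
link = 20139/17453 = 1.153899
Link Q2 2023→Q3 2023:
ΣP(Q3 2023)Q(Q2 2023) = 2521×8 + 70×2 = 20168 + 140 = 20308
ΣP(Q2 2023)Q(Q2 2023) = 2223×8 + 66×2 = 17784 + 132 = 17916
link = 20308/17916 = 1.133512
Link Q3 2023→Q4 2023:
ΣP(Q4 2023)Q(Q3 2023) = 2156×7 + 78×2 = 15092 + 156 = 15248
ΣP(Q3 2023)Q(Q3 2023) = 2521×7 + 70×2 = 17647 + 140 = 17787
link = 15248/17787 = 0.857255
Chained index = 100 × 1.153899 × 1.133512 × 0.857255 = 112.1254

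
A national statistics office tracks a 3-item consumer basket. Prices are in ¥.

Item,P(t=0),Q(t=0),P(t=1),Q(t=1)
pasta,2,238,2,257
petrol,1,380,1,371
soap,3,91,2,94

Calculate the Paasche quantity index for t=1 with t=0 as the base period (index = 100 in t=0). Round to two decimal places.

Paasche quantity index uses current-period prices as weights.
ΣP(t=1)·Q(t=1) = 2×257 + 1×371 + 2×94 = 514 + 371 + 188 = 1073
ΣP(t=1)·Q(t=0) = 2×238 + 1×380 + 2×91 = 476 + 380 + 182 = 1038
Index = 1073 / 1038 × 100 = 103.3719

103.37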